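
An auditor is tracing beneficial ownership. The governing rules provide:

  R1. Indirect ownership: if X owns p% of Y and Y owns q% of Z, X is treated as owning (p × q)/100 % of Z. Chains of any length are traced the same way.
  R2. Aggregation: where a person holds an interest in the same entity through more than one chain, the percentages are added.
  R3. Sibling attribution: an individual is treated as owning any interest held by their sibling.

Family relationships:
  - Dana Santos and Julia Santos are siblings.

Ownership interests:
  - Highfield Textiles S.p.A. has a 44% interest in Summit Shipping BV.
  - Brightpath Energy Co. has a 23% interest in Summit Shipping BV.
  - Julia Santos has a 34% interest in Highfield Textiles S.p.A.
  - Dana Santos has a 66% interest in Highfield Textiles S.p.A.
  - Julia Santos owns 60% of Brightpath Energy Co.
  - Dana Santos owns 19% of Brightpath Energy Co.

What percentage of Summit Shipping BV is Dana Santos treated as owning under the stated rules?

62.17%

By sibling attribution (R3), Dana Santos is treated as also owning Julia Santos's interest in Highfield Textiles S.p.A, giving 66% + 34% = 100%.
By sibling attribution (R3), Dana Santos is treated as also owning Julia Santos's interest in Brightpath Energy Co, giving 19% + 60% = 79%.
Chain via Highfield Textiles S.p.A. (R1): 100% × 44% = 44% of Summit Shipping BV.
Chain via Brightpath Energy Co. (R1): 79% × 23% = 18.17% of Summit Shipping BV.
Aggregating (R2): 44% + 18.17% = 62.17%.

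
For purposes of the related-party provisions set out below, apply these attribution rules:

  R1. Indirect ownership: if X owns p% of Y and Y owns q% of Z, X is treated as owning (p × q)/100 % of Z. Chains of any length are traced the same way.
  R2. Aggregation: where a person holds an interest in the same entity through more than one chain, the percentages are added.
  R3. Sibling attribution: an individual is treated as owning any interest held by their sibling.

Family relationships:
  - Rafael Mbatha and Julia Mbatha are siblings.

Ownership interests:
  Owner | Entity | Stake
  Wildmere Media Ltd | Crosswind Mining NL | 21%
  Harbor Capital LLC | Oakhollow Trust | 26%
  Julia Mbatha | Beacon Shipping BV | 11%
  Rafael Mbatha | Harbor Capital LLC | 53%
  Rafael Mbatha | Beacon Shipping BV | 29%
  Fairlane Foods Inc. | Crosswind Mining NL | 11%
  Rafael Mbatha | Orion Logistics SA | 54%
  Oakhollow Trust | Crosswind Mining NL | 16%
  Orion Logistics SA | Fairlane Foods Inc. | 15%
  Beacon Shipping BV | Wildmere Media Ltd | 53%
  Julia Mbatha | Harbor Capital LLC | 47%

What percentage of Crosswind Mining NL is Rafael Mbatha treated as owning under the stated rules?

9.503%

By sibling attribution (R3), Rafael Mbatha is treated as also owning Julia Mbatha's interest in Beacon Shipping BV, giving 29% + 11% = 40%.
By sibling attribution (R3), Rafael Mbatha is treated as also owning Julia Mbatha's interest in Harbor Capital LLC, giving 53% + 47% = 100%.
Chain via Beacon Shipping BV → Wildmere Media Ltd (R1): 40% × 53% × 21% = 4.452% of Crosswind Mining NL.
Chain via Orion Logistics SA → Fairlane Foods Inc. (R1): 54% × 15% × 11% = 0.891% of Crosswind Mining NL.
Chain via Harbor Capital LLC → Oakhollow Trust (R1): 100% × 26% × 16% = 4.16% of Crosswind Mining NL.
Aggregating (R2): 4.452% + 0.891% + 4.16% = 9.503%.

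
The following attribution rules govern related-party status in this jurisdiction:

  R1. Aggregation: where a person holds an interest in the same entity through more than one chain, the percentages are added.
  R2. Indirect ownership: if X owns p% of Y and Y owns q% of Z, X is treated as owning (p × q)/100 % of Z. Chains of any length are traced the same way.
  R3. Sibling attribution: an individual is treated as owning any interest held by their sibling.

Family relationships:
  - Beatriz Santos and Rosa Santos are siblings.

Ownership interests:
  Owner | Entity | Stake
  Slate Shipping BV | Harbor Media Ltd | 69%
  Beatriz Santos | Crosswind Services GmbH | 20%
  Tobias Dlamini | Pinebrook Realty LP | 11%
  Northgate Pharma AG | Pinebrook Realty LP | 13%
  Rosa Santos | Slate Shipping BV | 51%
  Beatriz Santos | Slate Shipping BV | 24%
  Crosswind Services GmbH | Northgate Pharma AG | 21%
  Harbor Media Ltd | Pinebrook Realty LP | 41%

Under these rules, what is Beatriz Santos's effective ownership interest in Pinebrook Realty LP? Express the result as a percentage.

By sibling attribution (R3), Beatriz Santos is treated as also owning Rosa Santos's interest in Slate Shipping BV, giving 24% + 51% = 75%.
Chain via Crosswind Services GmbH → Northgate Pharma AG (R2): 20% × 21% × 13% = 0.546% of Pinebrook Realty LP.
Chain via Slate Shipping BV → Harbor Media Ltd (R2): 75% × 69% × 41% = 21.2175% of Pinebrook Realty LP.
Aggregating (R1): 0.546% + 21.2175% = 21.7635%.

21.7635%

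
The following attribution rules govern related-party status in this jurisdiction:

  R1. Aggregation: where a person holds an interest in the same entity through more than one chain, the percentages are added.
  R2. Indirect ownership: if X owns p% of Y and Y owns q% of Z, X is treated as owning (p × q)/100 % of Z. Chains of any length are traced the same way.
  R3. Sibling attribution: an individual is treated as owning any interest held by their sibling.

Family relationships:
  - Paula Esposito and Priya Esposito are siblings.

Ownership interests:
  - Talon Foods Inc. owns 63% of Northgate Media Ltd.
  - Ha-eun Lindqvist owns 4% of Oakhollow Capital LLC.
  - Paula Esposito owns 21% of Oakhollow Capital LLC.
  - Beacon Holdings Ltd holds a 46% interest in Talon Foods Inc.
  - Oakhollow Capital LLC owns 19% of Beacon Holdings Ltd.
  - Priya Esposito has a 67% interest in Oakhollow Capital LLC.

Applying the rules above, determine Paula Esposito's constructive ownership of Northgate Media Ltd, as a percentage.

4.845456%

By sibling attribution (R3), Paula Esposito is treated as also owning Priya Esposito's interest in Oakhollow Capital LLC, giving 21% + 67% = 88%.
Chain via Oakhollow Capital LLC → Beacon Holdings Ltd → Talon Foods Inc. (R2): 88% × 19% × 46% × 63% = 4.845456% of Northgate Media Ltd.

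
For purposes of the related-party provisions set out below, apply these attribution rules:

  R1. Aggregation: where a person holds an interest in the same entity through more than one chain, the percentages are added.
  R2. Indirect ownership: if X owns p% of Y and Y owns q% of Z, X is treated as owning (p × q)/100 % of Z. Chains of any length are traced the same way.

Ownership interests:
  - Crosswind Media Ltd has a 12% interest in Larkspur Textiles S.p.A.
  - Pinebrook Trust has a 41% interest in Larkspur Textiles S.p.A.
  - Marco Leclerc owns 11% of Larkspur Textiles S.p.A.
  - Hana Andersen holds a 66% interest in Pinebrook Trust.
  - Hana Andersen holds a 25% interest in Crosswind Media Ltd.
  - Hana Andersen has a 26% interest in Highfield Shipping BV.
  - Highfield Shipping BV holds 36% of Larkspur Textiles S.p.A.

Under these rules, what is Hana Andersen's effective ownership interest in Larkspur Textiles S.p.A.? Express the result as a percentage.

39.42%

Chain via Pinebrook Trust (R2): 66% × 41% = 27.06% of Larkspur Textiles S.p.A.
Chain via Highfield Shipping BV (R2): 26% × 36% = 9.36% of Larkspur Textiles S.p.A.
Chain via Crosswind Media Ltd (R2): 25% × 12% = 3% of Larkspur Textiles S.p.A.
Aggregating (R1): 27.06% + 9.36% + 3% = 39.42%.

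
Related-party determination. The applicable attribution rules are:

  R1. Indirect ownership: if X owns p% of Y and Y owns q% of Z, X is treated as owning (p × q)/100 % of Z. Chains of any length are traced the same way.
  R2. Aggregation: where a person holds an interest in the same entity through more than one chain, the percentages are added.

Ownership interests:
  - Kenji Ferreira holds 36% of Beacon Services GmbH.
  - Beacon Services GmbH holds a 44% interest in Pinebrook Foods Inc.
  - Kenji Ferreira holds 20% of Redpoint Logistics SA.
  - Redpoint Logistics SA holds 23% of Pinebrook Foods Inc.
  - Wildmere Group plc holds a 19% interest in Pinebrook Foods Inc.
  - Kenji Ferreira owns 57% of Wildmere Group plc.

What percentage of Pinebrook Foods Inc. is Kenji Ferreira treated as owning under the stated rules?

Chain via Redpoint Logistics SA (R1): 20% × 23% = 4.6% of Pinebrook Foods Inc.
Chain via Wildmere Group plc (R1): 57% × 19% = 10.83% of Pinebrook Foods Inc.
Chain via Beacon Services GmbH (R1): 36% × 44% = 15.84% of Pinebrook Foods Inc.
Aggregating (R2): 4.6% + 10.83% + 15.84% = 31.27%.

31.27%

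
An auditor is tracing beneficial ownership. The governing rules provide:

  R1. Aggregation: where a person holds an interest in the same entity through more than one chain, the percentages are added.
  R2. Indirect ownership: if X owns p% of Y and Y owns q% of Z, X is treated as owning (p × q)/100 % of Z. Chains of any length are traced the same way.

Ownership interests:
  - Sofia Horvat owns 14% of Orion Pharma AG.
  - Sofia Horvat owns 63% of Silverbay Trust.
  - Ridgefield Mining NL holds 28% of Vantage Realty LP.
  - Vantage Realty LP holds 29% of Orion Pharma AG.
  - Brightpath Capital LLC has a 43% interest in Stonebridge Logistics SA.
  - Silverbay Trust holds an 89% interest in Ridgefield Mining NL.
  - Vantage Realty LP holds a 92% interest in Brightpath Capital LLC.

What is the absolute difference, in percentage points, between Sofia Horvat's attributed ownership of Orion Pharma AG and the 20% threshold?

1.447116

Chain via Silverbay Trust → Ridgefield Mining NL → Vantage Realty LP (R2): 63% × 89% × 28% × 29% = 4.552884% of Orion Pharma AG.
Direct interest in Orion Pharma AG: 14%.
Aggregating (R1): 4.552884% + 14% = 18.552884%.
18.552884% falls short of the 20% threshold by 1.447116 percentage points.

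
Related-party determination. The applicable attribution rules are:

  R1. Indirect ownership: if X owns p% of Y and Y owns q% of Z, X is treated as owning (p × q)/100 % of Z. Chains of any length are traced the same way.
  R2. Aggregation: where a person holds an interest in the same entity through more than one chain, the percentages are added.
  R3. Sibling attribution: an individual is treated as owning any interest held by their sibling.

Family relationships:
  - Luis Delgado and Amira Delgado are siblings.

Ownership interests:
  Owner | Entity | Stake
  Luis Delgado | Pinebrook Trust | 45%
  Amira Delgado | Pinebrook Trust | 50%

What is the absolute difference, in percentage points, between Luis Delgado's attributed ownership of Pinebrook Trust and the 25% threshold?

By sibling attribution (R3), Luis Delgado is treated as also owning Amira Delgado's interest in Pinebrook Trust, giving 45% + 50% = 95%.
Direct interest in Pinebrook Trust: 95%.
95% exceeds the 25% threshold by 70 percentage points.

70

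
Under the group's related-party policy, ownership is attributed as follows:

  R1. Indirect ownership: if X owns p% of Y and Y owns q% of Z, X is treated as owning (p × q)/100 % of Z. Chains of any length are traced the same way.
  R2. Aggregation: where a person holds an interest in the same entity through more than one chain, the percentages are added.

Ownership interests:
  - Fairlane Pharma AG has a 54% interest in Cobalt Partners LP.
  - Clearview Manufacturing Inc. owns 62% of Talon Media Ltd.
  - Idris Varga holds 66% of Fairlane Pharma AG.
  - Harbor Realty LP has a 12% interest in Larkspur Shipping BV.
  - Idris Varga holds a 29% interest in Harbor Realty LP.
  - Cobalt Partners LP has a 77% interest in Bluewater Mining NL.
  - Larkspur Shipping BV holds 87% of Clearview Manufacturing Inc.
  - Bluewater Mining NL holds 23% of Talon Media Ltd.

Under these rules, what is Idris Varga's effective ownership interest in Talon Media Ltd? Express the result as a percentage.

Chain via Fairlane Pharma AG → Cobalt Partners LP → Bluewater Mining NL (R1): 66% × 54% × 77% × 23% = 6.311844% of Talon Media Ltd.
Chain via Harbor Realty LP → Larkspur Shipping BV → Clearview Manufacturing Inc. (R1): 29% × 12% × 87% × 62% = 1.877112% of Talon Media Ltd.
Aggregating (R2): 6.311844% + 1.877112% = 8.188956%.

8.188956%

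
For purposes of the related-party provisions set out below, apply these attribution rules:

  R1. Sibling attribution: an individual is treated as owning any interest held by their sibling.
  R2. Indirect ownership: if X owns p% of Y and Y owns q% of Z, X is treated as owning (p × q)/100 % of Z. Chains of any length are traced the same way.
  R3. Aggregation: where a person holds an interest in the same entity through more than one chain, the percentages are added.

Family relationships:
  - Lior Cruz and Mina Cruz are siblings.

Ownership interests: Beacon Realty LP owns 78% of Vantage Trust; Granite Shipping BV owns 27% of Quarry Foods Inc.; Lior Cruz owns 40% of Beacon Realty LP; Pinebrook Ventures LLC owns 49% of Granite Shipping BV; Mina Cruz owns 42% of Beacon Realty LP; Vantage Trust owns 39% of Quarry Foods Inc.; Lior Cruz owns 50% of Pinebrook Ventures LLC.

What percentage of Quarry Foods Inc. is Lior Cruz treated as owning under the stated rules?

31.5594%

By sibling attribution (R1), Lior Cruz is treated as also owning Mina Cruz's interest in Beacon Realty LP, giving 40% + 42% = 82%.
Chain via Pinebrook Ventures LLC → Granite Shipping BV (R2): 50% × 49% × 27% = 6.615% of Quarry Foods Inc.
Chain via Beacon Realty LP → Vantage Trust (R2): 82% × 78% × 39% = 24.9444% of Quarry Foods Inc.
Aggregating (R3): 6.615% + 24.9444% = 31.5594%.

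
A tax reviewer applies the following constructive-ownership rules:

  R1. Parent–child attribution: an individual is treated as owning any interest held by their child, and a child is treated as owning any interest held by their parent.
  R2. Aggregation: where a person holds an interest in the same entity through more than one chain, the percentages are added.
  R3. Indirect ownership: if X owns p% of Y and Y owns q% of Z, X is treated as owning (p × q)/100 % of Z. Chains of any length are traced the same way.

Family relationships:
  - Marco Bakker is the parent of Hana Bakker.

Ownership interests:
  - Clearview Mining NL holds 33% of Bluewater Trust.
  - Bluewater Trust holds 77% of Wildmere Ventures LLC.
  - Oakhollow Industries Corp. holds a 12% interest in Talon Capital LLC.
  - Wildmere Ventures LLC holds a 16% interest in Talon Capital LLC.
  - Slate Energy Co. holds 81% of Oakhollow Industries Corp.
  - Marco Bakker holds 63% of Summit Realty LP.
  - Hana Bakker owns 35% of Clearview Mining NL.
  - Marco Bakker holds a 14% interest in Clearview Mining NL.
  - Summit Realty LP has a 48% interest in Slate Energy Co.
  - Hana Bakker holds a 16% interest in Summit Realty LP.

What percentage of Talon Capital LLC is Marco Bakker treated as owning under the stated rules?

By parent–child attribution (R1), Marco Bakker is treated as also owning Hana Bakker's interest in Summit Realty LP, giving 63% + 16% = 79%.
By parent–child attribution (R1), Marco Bakker is treated as also owning Hana Bakker's interest in Clearview Mining NL, giving 14% + 35% = 49%.
Chain via Summit Realty LP → Slate Energy Co. → Oakhollow Industries Corp. (R3): 79% × 48% × 81% × 12% = 3.685824% of Talon Capital LLC.
Chain via Clearview Mining NL → Bluewater Trust → Wildmere Ventures LLC (R3): 49% × 33% × 77% × 16% = 1.992144% of Talon Capital LLC.
Aggregating (R2): 3.685824% + 1.992144% = 5.677968%.

5.677968%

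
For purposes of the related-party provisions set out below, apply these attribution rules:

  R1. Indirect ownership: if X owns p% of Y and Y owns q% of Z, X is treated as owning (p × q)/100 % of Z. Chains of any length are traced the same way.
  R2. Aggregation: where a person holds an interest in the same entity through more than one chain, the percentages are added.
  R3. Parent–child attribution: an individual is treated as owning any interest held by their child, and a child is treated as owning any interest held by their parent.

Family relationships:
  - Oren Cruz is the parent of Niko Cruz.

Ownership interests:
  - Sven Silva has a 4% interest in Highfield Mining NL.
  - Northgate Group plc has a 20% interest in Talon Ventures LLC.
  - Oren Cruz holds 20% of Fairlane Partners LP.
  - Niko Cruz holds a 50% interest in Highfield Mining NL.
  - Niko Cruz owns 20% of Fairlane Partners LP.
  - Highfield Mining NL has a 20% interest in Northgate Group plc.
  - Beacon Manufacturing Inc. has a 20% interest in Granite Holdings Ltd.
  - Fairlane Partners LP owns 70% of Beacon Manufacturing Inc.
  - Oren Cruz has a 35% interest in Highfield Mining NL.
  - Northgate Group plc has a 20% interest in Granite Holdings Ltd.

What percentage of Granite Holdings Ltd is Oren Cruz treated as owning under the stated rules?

9%

By parent–child attribution (R3), Oren Cruz is treated as also owning Niko Cruz's interest in Highfield Mining NL, giving 35% + 50% = 85%.
By parent–child attribution (R3), Oren Cruz is treated as also owning Niko Cruz's interest in Fairlane Partners LP, giving 20% + 20% = 40%.
Chain via Highfield Mining NL → Northgate Group plc (R1): 85% × 20% × 20% = 3.4% of Granite Holdings Ltd.
Chain via Fairlane Partners LP → Beacon Manufacturing Inc. (R1): 40% × 70% × 20% = 5.6% of Granite Holdings Ltd.
Aggregating (R2): 3.4% + 5.6% = 9%.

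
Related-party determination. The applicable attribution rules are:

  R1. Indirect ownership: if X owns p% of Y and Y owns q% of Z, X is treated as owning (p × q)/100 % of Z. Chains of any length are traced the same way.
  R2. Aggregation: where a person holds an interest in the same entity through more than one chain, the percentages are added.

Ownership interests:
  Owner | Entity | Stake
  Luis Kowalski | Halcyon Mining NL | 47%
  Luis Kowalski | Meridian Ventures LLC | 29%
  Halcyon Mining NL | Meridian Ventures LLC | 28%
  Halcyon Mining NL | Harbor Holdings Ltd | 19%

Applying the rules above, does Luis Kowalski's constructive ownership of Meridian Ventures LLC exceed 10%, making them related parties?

Chain via Halcyon Mining NL (R1): 47% × 28% = 13.16% of Meridian Ventures LLC.
Direct interest in Meridian Ventures LLC: 29%.
Aggregating (R2): 13.16% + 29% = 42.16%.
42.16% exceeds the 10% threshold, so Luis is a related party to Meridian Ventures LLC.

Yes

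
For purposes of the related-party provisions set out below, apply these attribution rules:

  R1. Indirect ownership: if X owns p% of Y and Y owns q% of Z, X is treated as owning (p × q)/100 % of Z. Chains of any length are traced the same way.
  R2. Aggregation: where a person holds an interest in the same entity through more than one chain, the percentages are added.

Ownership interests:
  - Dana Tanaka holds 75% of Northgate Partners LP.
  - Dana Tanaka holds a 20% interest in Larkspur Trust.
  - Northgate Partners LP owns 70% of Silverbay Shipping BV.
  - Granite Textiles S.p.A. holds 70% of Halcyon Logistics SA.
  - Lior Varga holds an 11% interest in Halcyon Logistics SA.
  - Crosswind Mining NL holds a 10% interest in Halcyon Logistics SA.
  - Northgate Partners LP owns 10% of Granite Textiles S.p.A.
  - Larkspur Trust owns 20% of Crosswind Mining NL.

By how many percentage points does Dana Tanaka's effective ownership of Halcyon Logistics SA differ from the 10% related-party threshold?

Chain via Northgate Partners LP → Granite Textiles S.p.A. (R1): 75% × 10% × 70% = 5.25% of Halcyon Logistics SA.
Chain via Larkspur Trust → Crosswind Mining NL (R1): 20% × 20% × 10% = 0.4% of Halcyon Logistics SA.
Aggregating (R2): 5.25% + 0.4% = 5.65%.
5.65% falls short of the 10% threshold by 4.35 percentage points.

4.35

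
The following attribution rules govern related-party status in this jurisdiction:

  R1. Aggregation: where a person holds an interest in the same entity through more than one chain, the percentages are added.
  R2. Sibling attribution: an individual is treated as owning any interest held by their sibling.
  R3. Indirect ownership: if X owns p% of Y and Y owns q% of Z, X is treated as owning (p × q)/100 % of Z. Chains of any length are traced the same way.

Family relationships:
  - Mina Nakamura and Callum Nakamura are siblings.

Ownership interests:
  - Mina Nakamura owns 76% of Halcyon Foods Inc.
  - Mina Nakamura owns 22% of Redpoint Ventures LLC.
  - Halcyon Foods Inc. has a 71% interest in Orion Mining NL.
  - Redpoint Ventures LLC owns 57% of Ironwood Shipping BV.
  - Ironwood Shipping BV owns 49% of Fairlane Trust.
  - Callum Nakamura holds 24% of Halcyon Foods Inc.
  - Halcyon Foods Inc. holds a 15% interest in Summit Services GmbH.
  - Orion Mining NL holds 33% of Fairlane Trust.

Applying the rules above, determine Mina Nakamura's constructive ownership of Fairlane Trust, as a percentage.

29.5746%

By sibling attribution (R2), Mina Nakamura is treated as also owning Callum Nakamura's interest in Halcyon Foods Inc, giving 76% + 24% = 100%.
Chain via Redpoint Ventures LLC → Ironwood Shipping BV (R3): 22% × 57% × 49% = 6.1446% of Fairlane Trust.
Chain via Halcyon Foods Inc. → Orion Mining NL (R3): 100% × 71% × 33% = 23.43% of Fairlane Trust.
Aggregating (R1): 6.1446% + 23.43% = 29.5746%.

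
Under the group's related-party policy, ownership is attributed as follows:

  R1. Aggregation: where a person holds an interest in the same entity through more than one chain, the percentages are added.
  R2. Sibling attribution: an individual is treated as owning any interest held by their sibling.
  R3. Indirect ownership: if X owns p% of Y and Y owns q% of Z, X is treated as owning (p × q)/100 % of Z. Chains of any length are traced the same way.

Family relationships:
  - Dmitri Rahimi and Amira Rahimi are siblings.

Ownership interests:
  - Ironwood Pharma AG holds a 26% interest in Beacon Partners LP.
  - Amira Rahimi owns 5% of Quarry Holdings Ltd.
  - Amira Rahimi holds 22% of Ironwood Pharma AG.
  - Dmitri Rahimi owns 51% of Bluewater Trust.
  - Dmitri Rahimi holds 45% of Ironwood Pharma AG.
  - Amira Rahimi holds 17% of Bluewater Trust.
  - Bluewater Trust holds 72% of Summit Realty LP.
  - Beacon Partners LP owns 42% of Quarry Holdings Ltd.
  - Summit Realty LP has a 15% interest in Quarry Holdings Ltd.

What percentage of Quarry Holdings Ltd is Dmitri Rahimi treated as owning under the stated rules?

19.6604%

By sibling attribution (R2), Dmitri Rahimi is treated as also owning Amira Rahimi's interest in Ironwood Pharma AG, giving 45% + 22% = 67%.
By sibling attribution (R2), Dmitri Rahimi is treated as also owning Amira Rahimi's interest in Bluewater Trust, giving 51% + 17% = 68%.
By sibling attribution (R2), Dmitri Rahimi is treated as owning Amira Rahimi's 5% interest in Quarry Holdings Ltd.
Chain via Ironwood Pharma AG → Beacon Partners LP (R3): 67% × 26% × 42% = 7.3164% of Quarry Holdings Ltd.
Chain via Bluewater Trust → Summit Realty LP (R3): 68% × 72% × 15% = 7.344% of Quarry Holdings Ltd.
Direct interest in Quarry Holdings Ltd: 5%.
Aggregating (R1): 7.3164% + 7.344% + 5% = 19.6604%.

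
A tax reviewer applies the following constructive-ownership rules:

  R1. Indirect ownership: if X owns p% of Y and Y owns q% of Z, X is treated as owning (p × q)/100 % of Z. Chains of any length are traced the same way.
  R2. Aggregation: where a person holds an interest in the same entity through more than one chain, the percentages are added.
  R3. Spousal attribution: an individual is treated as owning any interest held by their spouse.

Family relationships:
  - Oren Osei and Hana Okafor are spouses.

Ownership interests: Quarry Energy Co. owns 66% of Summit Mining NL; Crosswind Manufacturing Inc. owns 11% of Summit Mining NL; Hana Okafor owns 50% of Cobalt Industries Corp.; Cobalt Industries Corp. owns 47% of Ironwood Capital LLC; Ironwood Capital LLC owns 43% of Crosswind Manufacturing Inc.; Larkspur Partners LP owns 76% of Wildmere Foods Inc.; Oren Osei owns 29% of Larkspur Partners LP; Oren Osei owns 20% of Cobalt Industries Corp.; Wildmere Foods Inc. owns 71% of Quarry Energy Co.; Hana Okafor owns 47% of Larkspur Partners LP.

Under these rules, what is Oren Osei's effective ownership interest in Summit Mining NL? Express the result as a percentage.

28.622506%

By spousal attribution (R3), Oren Osei is treated as also owning Hana Okafor's interest in Cobalt Industries Corp, giving 20% + 50% = 70%.
By spousal attribution (R3), Oren Osei is treated as also owning Hana Okafor's interest in Larkspur Partners LP, giving 29% + 47% = 76%.
Chain via Cobalt Industries Corp. → Ironwood Capital LLC → Crosswind Manufacturing Inc. (R1): 70% × 47% × 43% × 11% = 1.55617% of Summit Mining NL.
Chain via Larkspur Partners LP → Wildmere Foods Inc. → Quarry Energy Co. (R1): 76% × 76% × 71% × 66% = 27.066336% of Summit Mining NL.
Aggregating (R2): 1.55617% + 27.066336% = 28.622506%.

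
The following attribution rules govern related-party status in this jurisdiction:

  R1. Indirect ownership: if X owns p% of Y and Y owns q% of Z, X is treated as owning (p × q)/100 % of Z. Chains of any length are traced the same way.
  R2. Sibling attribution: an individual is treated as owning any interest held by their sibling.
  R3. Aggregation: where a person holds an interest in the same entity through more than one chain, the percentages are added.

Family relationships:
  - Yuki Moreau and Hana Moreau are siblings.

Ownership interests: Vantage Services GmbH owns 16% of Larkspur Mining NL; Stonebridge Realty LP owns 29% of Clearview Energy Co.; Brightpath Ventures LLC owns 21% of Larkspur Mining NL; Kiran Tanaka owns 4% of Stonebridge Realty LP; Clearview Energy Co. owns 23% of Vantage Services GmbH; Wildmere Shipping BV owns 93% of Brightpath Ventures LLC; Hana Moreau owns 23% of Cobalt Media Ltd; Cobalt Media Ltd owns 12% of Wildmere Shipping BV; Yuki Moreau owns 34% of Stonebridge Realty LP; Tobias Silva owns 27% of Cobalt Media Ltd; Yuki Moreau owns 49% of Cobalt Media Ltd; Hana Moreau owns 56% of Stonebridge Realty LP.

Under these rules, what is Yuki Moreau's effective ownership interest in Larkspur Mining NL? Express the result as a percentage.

By sibling attribution (R2), Yuki Moreau is treated as also owning Hana Moreau's interest in Cobalt Media Ltd, giving 49% + 23% = 72%.
By sibling attribution (R2), Yuki Moreau is treated as also owning Hana Moreau's interest in Stonebridge Realty LP, giving 34% + 56% = 90%.
Chain via Cobalt Media Ltd → Wildmere Shipping BV → Brightpath Ventures LLC (R1): 72% × 12% × 93% × 21% = 1.687392% of Larkspur Mining NL.
Chain via Stonebridge Realty LP → Clearview Energy Co. → Vantage Services GmbH (R1): 90% × 29% × 23% × 16% = 0.96048% of Larkspur Mining NL.
Aggregating (R3): 1.687392% + 0.96048% = 2.647872%.

2.647872%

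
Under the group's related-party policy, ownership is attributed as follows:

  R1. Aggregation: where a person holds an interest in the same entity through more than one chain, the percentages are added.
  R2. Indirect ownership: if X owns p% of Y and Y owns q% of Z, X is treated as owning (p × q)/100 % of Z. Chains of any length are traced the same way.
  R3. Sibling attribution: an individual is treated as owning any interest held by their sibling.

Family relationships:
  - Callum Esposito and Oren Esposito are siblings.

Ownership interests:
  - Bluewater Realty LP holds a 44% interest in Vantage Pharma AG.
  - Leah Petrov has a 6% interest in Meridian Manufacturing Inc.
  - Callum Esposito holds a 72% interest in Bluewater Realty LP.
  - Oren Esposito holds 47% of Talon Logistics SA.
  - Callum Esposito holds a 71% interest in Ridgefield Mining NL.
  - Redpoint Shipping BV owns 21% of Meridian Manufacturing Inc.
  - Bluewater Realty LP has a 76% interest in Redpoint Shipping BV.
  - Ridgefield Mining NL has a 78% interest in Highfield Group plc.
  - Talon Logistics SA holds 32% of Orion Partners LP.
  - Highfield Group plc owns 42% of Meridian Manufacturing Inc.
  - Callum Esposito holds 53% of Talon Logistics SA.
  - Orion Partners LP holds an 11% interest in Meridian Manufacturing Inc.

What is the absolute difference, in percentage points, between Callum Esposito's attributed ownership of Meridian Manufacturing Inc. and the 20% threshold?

By sibling attribution (R3), Callum Esposito is treated as also owning Oren Esposito's interest in Talon Logistics SA, giving 53% + 47% = 100%.
Chain via Ridgefield Mining NL → Highfield Group plc (R2): 71% × 78% × 42% = 23.2596% of Meridian Manufacturing Inc.
Chain via Bluewater Realty LP → Redpoint Shipping BV (R2): 72% × 76% × 21% = 11.4912% of Meridian Manufacturing Inc.
Chain via Talon Logistics SA → Orion Partners LP (R2): 100% × 32% × 11% = 3.52% of Meridian Manufacturing Inc.
Aggregating (R1): 23.2596% + 11.4912% + 3.52% = 38.2708%.
38.2708% exceeds the 20% threshold by 18.2708 percentage points.

18.2708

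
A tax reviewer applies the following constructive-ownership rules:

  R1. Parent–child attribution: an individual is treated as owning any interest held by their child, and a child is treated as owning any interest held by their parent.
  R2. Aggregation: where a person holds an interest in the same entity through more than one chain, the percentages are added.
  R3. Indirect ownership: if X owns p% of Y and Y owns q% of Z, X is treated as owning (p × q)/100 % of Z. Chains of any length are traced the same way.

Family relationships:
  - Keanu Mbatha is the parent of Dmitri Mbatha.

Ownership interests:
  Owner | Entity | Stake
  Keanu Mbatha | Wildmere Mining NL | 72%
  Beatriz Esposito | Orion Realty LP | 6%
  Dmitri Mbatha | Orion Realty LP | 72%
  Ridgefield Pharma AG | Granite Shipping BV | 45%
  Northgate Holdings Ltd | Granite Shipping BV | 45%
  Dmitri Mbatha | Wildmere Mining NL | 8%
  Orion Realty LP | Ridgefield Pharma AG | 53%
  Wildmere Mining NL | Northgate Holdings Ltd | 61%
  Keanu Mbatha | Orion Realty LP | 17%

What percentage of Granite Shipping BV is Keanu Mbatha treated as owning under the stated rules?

By parent–child attribution (R1), Keanu Mbatha is treated as also owning Dmitri Mbatha's interest in Orion Realty LP, giving 17% + 72% = 89%.
By parent–child attribution (R1), Keanu Mbatha is treated as also owning Dmitri Mbatha's interest in Wildmere Mining NL, giving 72% + 8% = 80%.
Chain via Orion Realty LP → Ridgefield Pharma AG (R3): 89% × 53% × 45% = 21.2265% of Granite Shipping BV.
Chain via Wildmere Mining NL → Northgate Holdings Ltd (R3): 80% × 61% × 45% = 21.96% of Granite Shipping BV.
Aggregating (R2): 21.2265% + 21.96% = 43.1865%.

43.1865%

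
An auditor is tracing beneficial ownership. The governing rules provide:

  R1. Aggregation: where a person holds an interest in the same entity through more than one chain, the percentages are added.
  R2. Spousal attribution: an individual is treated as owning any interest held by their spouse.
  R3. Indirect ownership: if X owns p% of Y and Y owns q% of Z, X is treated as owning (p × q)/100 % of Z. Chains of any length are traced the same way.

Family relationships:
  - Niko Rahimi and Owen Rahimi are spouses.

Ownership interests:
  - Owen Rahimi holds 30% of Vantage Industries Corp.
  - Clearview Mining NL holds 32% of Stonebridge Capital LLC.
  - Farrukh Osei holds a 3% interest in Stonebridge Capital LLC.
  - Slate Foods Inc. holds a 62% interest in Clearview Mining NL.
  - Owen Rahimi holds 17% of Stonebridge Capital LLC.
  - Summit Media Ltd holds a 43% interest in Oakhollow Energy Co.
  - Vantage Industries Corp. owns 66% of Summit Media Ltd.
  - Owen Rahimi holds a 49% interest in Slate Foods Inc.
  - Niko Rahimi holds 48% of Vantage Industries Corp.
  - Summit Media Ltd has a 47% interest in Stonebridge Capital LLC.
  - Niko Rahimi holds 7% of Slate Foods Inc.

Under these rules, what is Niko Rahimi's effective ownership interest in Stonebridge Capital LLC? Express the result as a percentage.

By spousal attribution (R2), Niko Rahimi is treated as also owning Owen Rahimi's interest in Vantage Industries Corp, giving 48% + 30% = 78%.
By spousal attribution (R2), Niko Rahimi is treated as also owning Owen Rahimi's interest in Slate Foods Inc, giving 7% + 49% = 56%.
By spousal attribution (R2), Niko Rahimi is treated as owning Owen Rahimi's 17% interest in Stonebridge Capital LLC.
Chain via Vantage Industries Corp. → Summit Media Ltd (R3): 78% × 66% × 47% = 24.1956% of Stonebridge Capital LLC.
Chain via Slate Foods Inc. → Clearview Mining NL (R3): 56% × 62% × 32% = 11.1104% of Stonebridge Capital LLC.
Direct interest in Stonebridge Capital LLC: 17%.
Aggregating (R1): 24.1956% + 11.1104% + 17% = 52.306%.

52.306%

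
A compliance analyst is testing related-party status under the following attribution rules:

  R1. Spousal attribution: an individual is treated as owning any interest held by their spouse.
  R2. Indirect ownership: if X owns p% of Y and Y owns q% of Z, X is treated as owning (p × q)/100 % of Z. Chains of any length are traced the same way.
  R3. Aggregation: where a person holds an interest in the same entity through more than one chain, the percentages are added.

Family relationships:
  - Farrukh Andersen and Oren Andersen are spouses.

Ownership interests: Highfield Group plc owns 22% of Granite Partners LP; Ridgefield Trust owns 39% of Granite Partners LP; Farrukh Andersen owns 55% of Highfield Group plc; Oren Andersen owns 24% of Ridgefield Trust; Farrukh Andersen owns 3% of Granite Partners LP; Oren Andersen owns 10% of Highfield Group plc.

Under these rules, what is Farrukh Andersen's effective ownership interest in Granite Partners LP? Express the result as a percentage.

By spousal attribution (R1), Farrukh Andersen is treated as also owning Oren Andersen's interest in Highfield Group plc, giving 55% + 10% = 65%.
By spousal attribution (R1), Farrukh Andersen is treated as owning Oren Andersen's 24% interest in Ridgefield Trust.
Chain via Highfield Group plc (R2): 65% × 22% = 14.3% of Granite Partners LP.
Direct interest in Granite Partners LP: 3%.
Chain via Ridgefield Trust (R2): 24% × 39% = 9.36% of Granite Partners LP.
Aggregating (R3): 14.3% + 3% + 9.36% = 26.66%.

26.66%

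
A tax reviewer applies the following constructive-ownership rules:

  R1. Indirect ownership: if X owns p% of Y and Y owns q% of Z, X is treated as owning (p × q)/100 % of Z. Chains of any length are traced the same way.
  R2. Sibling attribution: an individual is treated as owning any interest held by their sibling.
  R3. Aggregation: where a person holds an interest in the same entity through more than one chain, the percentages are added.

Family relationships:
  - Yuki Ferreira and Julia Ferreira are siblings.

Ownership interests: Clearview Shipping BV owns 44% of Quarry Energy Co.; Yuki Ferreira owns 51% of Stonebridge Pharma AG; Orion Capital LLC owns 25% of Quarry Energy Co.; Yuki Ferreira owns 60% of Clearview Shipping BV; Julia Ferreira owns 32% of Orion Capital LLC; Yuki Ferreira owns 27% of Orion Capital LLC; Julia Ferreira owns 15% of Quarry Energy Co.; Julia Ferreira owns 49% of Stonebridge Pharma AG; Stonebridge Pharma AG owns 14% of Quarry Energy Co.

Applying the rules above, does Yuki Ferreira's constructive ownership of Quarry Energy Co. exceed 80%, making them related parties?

By sibling attribution (R2), Yuki Ferreira is treated as also owning Julia Ferreira's interest in Orion Capital LLC, giving 27% + 32% = 59%.
By sibling attribution (R2), Yuki Ferreira is treated as also owning Julia Ferreira's interest in Stonebridge Pharma AG, giving 51% + 49% = 100%.
By sibling attribution (R2), Yuki Ferreira is treated as owning Julia Ferreira's 15% interest in Quarry Energy Co.
Chain via Clearview Shipping BV (R1): 60% × 44% = 26.4% of Quarry Energy Co.
Chain via Orion Capital LLC (R1): 59% × 25% = 14.75% of Quarry Energy Co.
Chain via Stonebridge Pharma AG (R1): 100% × 14% = 14% of Quarry Energy Co.
Direct interest in Quarry Energy Co: 15%.
Aggregating (R3): 26.4% + 14.75% + 14% + 15% = 70.15%.
70.15% does not exceed the 80% threshold, so Yuki is not a related party to Quarry Energy Co.

No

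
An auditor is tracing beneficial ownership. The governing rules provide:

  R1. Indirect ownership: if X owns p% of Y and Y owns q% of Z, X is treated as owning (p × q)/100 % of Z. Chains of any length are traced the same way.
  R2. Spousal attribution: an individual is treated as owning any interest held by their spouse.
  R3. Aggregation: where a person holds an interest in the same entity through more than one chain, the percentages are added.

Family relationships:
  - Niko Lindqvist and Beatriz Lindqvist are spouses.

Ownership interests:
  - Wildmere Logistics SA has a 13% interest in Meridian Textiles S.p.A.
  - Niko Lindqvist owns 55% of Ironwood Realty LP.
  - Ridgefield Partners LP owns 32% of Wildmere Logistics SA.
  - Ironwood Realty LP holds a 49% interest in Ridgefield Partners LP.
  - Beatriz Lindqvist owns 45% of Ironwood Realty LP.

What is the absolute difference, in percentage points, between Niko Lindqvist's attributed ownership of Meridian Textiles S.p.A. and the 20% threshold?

By spousal attribution (R2), Niko Lindqvist is treated as also owning Beatriz Lindqvist's interest in Ironwood Realty LP, giving 55% + 45% = 100%.
Chain via Ironwood Realty LP → Ridgefield Partners LP → Wildmere Logistics SA (R1): 100% × 49% × 32% × 13% = 2.0384% of Meridian Textiles S.p.A.
2.0384% falls short of the 20% threshold by 17.9616 percentage points.

17.9616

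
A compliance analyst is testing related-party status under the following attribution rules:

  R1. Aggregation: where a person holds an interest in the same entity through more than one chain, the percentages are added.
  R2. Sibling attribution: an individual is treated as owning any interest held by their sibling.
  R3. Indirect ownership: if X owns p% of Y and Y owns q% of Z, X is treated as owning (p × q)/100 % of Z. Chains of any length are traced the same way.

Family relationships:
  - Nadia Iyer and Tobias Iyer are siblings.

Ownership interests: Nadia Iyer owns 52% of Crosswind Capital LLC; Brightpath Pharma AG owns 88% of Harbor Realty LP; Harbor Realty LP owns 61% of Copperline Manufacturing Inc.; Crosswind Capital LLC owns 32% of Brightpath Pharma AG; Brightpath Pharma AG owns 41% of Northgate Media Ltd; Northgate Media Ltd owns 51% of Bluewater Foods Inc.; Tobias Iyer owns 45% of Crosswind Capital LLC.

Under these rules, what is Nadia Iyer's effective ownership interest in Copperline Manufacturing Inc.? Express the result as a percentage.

16.662272%

By sibling attribution (R2), Nadia Iyer is treated as also owning Tobias Iyer's interest in Crosswind Capital LLC, giving 52% + 45% = 97%.
Chain via Crosswind Capital LLC → Brightpath Pharma AG → Harbor Realty LP (R3): 97% × 32% × 88% × 61% = 16.662272% of Copperline Manufacturing Inc.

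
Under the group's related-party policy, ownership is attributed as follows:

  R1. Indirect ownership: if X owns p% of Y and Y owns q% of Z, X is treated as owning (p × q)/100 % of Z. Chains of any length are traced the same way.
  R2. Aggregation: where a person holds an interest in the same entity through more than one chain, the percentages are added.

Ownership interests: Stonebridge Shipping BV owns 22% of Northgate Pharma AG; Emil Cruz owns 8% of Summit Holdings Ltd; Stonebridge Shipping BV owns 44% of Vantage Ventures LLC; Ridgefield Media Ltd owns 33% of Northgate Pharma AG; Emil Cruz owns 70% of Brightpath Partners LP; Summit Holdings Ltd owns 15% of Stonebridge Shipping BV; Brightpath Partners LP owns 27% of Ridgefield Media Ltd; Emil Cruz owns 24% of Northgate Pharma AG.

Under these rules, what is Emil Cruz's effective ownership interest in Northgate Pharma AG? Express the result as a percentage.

Chain via Summit Holdings Ltd → Stonebridge Shipping BV (R1): 8% × 15% × 22% = 0.264% of Northgate Pharma AG.
Chain via Brightpath Partners LP → Ridgefield Media Ltd (R1): 70% × 27% × 33% = 6.237% of Northgate Pharma AG.
Direct interest in Northgate Pharma AG: 24%.
Aggregating (R2): 0.264% + 6.237% + 24% = 30.501%.

30.501%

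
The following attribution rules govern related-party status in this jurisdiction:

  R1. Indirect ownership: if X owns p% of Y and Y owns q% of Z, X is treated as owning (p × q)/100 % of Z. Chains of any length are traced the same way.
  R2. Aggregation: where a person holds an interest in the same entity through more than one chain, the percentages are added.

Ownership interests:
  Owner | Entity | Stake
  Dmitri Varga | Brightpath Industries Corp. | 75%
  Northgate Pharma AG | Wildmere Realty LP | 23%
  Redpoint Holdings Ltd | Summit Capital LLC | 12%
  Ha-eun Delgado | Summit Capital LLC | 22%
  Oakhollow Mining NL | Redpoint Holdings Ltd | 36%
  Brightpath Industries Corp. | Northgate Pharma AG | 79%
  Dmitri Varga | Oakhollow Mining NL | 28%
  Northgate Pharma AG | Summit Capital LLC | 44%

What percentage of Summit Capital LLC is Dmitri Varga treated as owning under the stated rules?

27.2796%

Chain via Brightpath Industries Corp. → Northgate Pharma AG (R1): 75% × 79% × 44% = 26.07% of Summit Capital LLC.
Chain via Oakhollow Mining NL → Redpoint Holdings Ltd (R1): 28% × 36% × 12% = 1.2096% of Summit Capital LLC.
Aggregating (R2): 26.07% + 1.2096% = 27.2796%.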